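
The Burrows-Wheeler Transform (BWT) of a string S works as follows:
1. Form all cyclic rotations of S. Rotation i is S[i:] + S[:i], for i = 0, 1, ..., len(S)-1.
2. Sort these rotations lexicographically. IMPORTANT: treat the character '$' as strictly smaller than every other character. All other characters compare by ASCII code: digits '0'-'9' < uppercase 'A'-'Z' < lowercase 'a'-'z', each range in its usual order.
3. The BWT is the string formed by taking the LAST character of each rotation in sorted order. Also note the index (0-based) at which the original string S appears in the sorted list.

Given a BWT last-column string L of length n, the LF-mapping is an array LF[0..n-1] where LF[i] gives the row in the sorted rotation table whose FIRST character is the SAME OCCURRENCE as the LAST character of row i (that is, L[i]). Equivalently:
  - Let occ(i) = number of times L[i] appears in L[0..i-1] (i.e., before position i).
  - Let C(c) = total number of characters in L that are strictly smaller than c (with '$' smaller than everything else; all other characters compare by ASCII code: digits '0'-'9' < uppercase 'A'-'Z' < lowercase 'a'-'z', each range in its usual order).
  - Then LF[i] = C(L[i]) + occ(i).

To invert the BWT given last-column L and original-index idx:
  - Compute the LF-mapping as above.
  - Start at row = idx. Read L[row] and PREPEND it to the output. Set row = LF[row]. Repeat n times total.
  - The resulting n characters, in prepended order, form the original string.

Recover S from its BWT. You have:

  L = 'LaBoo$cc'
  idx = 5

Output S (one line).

LF mapping: 2 3 1 6 7 0 4 5
Walk LF starting at row 5, prepending L[row]:
  step 1: row=5, L[5]='$', prepend. Next row=LF[5]=0
  step 2: row=0, L[0]='L', prepend. Next row=LF[0]=2
  step 3: row=2, L[2]='B', prepend. Next row=LF[2]=1
  step 4: row=1, L[1]='a', prepend. Next row=LF[1]=3
  step 5: row=3, L[3]='o', prepend. Next row=LF[3]=6
  step 6: row=6, L[6]='c', prepend. Next row=LF[6]=4
  step 7: row=4, L[4]='o', prepend. Next row=LF[4]=7
  step 8: row=7, L[7]='c', prepend. Next row=LF[7]=5
Reversed output: cocoaBL$

Answer: cocoaBL$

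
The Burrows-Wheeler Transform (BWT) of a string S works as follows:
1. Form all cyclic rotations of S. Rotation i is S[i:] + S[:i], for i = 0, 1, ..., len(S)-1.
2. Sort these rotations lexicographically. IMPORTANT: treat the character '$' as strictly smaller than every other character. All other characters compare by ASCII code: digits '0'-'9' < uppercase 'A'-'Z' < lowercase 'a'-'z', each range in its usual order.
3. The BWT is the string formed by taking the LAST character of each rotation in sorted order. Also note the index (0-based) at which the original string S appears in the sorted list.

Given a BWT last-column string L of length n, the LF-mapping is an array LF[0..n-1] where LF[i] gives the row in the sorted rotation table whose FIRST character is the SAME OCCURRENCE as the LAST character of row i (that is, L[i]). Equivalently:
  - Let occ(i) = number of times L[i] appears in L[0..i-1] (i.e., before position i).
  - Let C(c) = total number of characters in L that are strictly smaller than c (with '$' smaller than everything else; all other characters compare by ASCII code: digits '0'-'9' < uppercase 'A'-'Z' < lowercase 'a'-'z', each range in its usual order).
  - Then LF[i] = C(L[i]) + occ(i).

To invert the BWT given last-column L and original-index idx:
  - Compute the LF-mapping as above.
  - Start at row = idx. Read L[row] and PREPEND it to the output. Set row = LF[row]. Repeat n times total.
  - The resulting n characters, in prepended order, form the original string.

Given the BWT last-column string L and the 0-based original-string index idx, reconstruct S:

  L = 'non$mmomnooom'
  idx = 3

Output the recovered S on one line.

LF mapping: 5 8 6 0 1 2 9 3 7 10 11 12 4
Walk LF starting at row 3, prepending L[row]:
  step 1: row=3, L[3]='$', prepend. Next row=LF[3]=0
  step 2: row=0, L[0]='n', prepend. Next row=LF[0]=5
  step 3: row=5, L[5]='m', prepend. Next row=LF[5]=2
  step 4: row=2, L[2]='n', prepend. Next row=LF[2]=6
  step 5: row=6, L[6]='o', prepend. Next row=LF[6]=9
  step 6: row=9, L[9]='o', prepend. Next row=LF[9]=10
  step 7: row=10, L[10]='o', prepend. Next row=LF[10]=11
  step 8: row=11, L[11]='o', prepend. Next row=LF[11]=12
  step 9: row=12, L[12]='m', prepend. Next row=LF[12]=4
  step 10: row=4, L[4]='m', prepend. Next row=LF[4]=1
  step 11: row=1, L[1]='o', prepend. Next row=LF[1]=8
  step 12: row=8, L[8]='n', prepend. Next row=LF[8]=7
  step 13: row=7, L[7]='m', prepend. Next row=LF[7]=3
Reversed output: mnommoooonmn$

Answer: mnommoooonmn$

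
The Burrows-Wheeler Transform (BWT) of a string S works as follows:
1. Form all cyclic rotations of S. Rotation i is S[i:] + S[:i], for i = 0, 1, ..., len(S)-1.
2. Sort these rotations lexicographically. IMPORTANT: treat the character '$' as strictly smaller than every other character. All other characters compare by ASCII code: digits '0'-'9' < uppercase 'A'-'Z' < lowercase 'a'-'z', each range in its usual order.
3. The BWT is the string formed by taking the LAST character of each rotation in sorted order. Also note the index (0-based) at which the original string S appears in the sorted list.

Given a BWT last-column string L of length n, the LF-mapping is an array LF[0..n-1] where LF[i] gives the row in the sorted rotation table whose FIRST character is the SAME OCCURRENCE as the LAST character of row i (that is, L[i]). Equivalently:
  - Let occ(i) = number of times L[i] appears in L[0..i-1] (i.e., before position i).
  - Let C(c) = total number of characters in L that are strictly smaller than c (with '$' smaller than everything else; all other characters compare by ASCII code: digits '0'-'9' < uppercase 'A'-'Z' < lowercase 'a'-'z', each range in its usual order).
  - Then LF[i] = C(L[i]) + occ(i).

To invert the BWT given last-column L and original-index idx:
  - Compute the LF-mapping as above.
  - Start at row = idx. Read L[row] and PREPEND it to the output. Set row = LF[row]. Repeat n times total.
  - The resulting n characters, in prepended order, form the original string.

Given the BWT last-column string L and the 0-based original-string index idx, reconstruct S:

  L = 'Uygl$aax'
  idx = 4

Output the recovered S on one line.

LF mapping: 1 7 4 5 0 2 3 6
Walk LF starting at row 4, prepending L[row]:
  step 1: row=4, L[4]='$', prepend. Next row=LF[4]=0
  step 2: row=0, L[0]='U', prepend. Next row=LF[0]=1
  step 3: row=1, L[1]='y', prepend. Next row=LF[1]=7
  step 4: row=7, L[7]='x', prepend. Next row=LF[7]=6
  step 5: row=6, L[6]='a', prepend. Next row=LF[6]=3
  step 6: row=3, L[3]='l', prepend. Next row=LF[3]=5
  step 7: row=5, L[5]='a', prepend. Next row=LF[5]=2
  step 8: row=2, L[2]='g', prepend. Next row=LF[2]=4
Reversed output: galaxyU$

Answer: galaxyU$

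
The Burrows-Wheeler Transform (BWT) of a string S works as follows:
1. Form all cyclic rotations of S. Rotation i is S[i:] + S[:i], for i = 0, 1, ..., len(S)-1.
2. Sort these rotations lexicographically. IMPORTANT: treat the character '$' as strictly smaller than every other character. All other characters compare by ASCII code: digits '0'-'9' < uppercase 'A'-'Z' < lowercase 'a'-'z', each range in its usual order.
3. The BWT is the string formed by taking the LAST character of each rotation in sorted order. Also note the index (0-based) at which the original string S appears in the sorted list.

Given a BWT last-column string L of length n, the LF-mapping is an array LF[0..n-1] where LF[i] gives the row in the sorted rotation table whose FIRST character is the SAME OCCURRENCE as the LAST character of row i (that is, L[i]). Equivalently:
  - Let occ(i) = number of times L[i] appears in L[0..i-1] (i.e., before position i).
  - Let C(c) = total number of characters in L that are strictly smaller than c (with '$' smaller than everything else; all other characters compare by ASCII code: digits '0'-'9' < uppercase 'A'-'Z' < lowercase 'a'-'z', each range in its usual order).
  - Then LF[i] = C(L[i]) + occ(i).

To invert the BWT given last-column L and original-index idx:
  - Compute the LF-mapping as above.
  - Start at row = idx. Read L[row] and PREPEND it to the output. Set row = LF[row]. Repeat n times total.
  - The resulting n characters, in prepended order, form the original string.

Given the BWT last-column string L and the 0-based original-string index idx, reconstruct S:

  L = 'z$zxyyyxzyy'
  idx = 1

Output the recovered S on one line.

Answer: xyyyyzxyzz$

Derivation:
LF mapping: 8 0 9 1 3 4 5 2 10 6 7
Walk LF starting at row 1, prepending L[row]:
  step 1: row=1, L[1]='$', prepend. Next row=LF[1]=0
  step 2: row=0, L[0]='z', prepend. Next row=LF[0]=8
  step 3: row=8, L[8]='z', prepend. Next row=LF[8]=10
  step 4: row=10, L[10]='y', prepend. Next row=LF[10]=7
  step 5: row=7, L[7]='x', prepend. Next row=LF[7]=2
  step 6: row=2, L[2]='z', prepend. Next row=LF[2]=9
  step 7: row=9, L[9]='y', prepend. Next row=LF[9]=6
  step 8: row=6, L[6]='y', prepend. Next row=LF[6]=5
  step 9: row=5, L[5]='y', prepend. Next row=LF[5]=4
  step 10: row=4, L[4]='y', prepend. Next row=LF[4]=3
  step 11: row=3, L[3]='x', prepend. Next row=LF[3]=1
Reversed output: xyyyyzxyzz$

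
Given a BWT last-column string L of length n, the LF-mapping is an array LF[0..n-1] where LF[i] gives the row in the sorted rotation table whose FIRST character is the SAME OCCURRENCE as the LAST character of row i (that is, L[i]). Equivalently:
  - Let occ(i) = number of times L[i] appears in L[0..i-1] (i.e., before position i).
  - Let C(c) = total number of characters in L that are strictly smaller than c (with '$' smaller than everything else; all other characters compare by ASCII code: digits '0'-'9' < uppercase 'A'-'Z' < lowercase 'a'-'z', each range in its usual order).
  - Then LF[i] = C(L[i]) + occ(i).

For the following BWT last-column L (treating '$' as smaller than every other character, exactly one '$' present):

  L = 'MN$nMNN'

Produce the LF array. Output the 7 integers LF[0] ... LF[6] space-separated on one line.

Char counts: '$':1, 'M':2, 'N':3, 'n':1
C (first-col start): C('$')=0, C('M')=1, C('N')=3, C('n')=6
L[0]='M': occ=0, LF[0]=C('M')+0=1+0=1
L[1]='N': occ=0, LF[1]=C('N')+0=3+0=3
L[2]='$': occ=0, LF[2]=C('$')+0=0+0=0
L[3]='n': occ=0, LF[3]=C('n')+0=6+0=6
L[4]='M': occ=1, LF[4]=C('M')+1=1+1=2
L[5]='N': occ=1, LF[5]=C('N')+1=3+1=4
L[6]='N': occ=2, LF[6]=C('N')+2=3+2=5

Answer: 1 3 0 6 2 4 5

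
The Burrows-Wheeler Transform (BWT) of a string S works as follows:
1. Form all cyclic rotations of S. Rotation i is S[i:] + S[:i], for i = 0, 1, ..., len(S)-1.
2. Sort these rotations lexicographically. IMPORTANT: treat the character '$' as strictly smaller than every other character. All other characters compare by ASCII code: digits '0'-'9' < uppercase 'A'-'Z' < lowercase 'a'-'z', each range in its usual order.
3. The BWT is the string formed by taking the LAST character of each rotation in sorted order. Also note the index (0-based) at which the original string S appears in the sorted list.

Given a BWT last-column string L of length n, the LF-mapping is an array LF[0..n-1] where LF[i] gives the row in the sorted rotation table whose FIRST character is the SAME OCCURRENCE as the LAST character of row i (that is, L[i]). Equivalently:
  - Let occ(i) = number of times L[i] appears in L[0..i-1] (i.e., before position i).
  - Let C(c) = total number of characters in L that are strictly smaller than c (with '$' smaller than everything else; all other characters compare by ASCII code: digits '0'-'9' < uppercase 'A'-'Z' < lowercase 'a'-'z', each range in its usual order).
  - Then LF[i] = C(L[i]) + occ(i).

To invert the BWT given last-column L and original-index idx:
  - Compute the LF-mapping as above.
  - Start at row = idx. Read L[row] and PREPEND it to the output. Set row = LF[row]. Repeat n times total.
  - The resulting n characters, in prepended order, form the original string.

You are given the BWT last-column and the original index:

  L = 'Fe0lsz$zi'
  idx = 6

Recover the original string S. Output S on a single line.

LF mapping: 2 3 1 5 6 7 0 8 4
Walk LF starting at row 6, prepending L[row]:
  step 1: row=6, L[6]='$', prepend. Next row=LF[6]=0
  step 2: row=0, L[0]='F', prepend. Next row=LF[0]=2
  step 3: row=2, L[2]='0', prepend. Next row=LF[2]=1
  step 4: row=1, L[1]='e', prepend. Next row=LF[1]=3
  step 5: row=3, L[3]='l', prepend. Next row=LF[3]=5
  step 6: row=5, L[5]='z', prepend. Next row=LF[5]=7
  step 7: row=7, L[7]='z', prepend. Next row=LF[7]=8
  step 8: row=8, L[8]='i', prepend. Next row=LF[8]=4
  step 9: row=4, L[4]='s', prepend. Next row=LF[4]=6
Reversed output: sizzle0F$

Answer: sizzle0F$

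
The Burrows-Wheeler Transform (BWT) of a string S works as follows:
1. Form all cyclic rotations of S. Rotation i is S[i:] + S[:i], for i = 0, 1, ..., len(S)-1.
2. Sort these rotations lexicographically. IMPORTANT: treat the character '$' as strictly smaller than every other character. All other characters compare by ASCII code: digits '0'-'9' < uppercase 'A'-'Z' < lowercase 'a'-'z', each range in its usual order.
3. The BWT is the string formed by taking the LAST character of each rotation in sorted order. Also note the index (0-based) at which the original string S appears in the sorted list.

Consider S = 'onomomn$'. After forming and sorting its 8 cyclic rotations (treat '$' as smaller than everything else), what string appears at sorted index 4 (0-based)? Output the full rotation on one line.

Answer: nomomn$o

Derivation:
All 8 rotations (rotation i = S[i:]+S[:i]):
  rot[0] = onomomn$
  rot[1] = nomomn$o
  rot[2] = omomn$on
  rot[3] = momn$ono
  rot[4] = omn$onom
  rot[5] = mn$onomo
  rot[6] = n$onomom
  rot[7] = $onomomn
Sorted (with $ < everything):
  sorted[0] = $onomomn
  sorted[1] = mn$onomo
  sorted[2] = momn$ono
  sorted[3] = n$onomom
  sorted[4] = nomomn$o
  sorted[5] = omn$onom
  sorted[6] = omomn$on
  sorted[7] = onomomn$
sorted[4] = nomomn$o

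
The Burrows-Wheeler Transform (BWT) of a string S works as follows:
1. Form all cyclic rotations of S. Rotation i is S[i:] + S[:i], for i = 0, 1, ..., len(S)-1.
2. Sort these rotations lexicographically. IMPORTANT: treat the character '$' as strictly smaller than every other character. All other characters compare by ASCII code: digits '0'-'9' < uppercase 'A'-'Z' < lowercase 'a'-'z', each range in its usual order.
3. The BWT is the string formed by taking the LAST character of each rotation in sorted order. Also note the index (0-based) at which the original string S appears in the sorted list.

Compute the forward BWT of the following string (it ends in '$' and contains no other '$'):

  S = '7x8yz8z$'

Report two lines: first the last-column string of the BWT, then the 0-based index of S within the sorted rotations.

Answer: z$xz788y
1

Derivation:
All 8 rotations (rotation i = S[i:]+S[:i]):
  rot[0] = 7x8yz8z$
  rot[1] = x8yz8z$7
  rot[2] = 8yz8z$7x
  rot[3] = yz8z$7x8
  rot[4] = z8z$7x8y
  rot[5] = 8z$7x8yz
  rot[6] = z$7x8yz8
  rot[7] = $7x8yz8z
Sorted (with $ < everything):
  sorted[0] = $7x8yz8z  (last char: 'z')
  sorted[1] = 7x8yz8z$  (last char: '$')
  sorted[2] = 8yz8z$7x  (last char: 'x')
  sorted[3] = 8z$7x8yz  (last char: 'z')
  sorted[4] = x8yz8z$7  (last char: '7')
  sorted[5] = yz8z$7x8  (last char: '8')
  sorted[6] = z$7x8yz8  (last char: '8')
  sorted[7] = z8z$7x8y  (last char: 'y')
Last column: z$xz788y
Original string S is at sorted index 1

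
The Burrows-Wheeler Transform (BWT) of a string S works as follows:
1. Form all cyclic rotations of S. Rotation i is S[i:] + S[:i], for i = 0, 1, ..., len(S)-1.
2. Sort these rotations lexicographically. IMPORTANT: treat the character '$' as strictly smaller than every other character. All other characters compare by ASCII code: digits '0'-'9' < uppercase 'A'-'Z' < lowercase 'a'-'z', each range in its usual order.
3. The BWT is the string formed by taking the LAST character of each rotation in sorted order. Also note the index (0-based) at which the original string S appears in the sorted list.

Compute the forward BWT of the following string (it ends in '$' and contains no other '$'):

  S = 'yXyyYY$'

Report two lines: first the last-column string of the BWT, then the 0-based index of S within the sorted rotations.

Answer: YyYy$yX
4

Derivation:
All 7 rotations (rotation i = S[i:]+S[:i]):
  rot[0] = yXyyYY$
  rot[1] = XyyYY$y
  rot[2] = yyYY$yX
  rot[3] = yYY$yXy
  rot[4] = YY$yXyy
  rot[5] = Y$yXyyY
  rot[6] = $yXyyYY
Sorted (with $ < everything):
  sorted[0] = $yXyyYY  (last char: 'Y')
  sorted[1] = XyyYY$y  (last char: 'y')
  sorted[2] = Y$yXyyY  (last char: 'Y')
  sorted[3] = YY$yXyy  (last char: 'y')
  sorted[4] = yXyyYY$  (last char: '$')
  sorted[5] = yYY$yXy  (last char: 'y')
  sorted[6] = yyYY$yX  (last char: 'X')
Last column: YyYy$yX
Original string S is at sorted index 4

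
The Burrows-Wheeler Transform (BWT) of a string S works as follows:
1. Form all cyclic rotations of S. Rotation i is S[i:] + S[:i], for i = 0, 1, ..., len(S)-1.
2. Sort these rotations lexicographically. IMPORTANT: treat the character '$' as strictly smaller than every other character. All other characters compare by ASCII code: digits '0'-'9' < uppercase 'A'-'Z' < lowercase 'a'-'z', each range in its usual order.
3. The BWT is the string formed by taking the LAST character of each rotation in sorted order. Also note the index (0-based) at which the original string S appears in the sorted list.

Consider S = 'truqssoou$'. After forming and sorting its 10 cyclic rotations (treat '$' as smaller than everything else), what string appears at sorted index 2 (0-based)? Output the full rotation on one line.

Answer: ou$truqsso

Derivation:
All 10 rotations (rotation i = S[i:]+S[:i]):
  rot[0] = truqssoou$
  rot[1] = ruqssoou$t
  rot[2] = uqssoou$tr
  rot[3] = qssoou$tru
  rot[4] = ssoou$truq
  rot[5] = soou$truqs
  rot[6] = oou$truqss
  rot[7] = ou$truqsso
  rot[8] = u$truqssoo
  rot[9] = $truqssoou
Sorted (with $ < everything):
  sorted[0] = $truqssoou
  sorted[1] = oou$truqss
  sorted[2] = ou$truqsso
  sorted[3] = qssoou$tru
  sorted[4] = ruqssoou$t
  sorted[5] = soou$truqs
  sorted[6] = ssoou$truq
  sorted[7] = truqssoou$
  sorted[8] = u$truqssoo
  sorted[9] = uqssoou$tr
sorted[2] = ou$truqsso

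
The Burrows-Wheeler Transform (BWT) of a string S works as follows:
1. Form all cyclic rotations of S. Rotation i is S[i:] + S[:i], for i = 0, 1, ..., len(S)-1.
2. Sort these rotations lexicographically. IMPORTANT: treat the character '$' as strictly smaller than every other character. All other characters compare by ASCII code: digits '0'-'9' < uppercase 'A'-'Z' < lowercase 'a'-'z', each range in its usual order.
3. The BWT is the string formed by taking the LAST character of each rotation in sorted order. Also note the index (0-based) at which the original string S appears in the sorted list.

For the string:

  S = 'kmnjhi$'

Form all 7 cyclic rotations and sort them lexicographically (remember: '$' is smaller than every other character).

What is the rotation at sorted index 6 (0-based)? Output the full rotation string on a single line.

Answer: njhi$km

Derivation:
All 7 rotations (rotation i = S[i:]+S[:i]):
  rot[0] = kmnjhi$
  rot[1] = mnjhi$k
  rot[2] = njhi$km
  rot[3] = jhi$kmn
  rot[4] = hi$kmnj
  rot[5] = i$kmnjh
  rot[6] = $kmnjhi
Sorted (with $ < everything):
  sorted[0] = $kmnjhi
  sorted[1] = hi$kmnj
  sorted[2] = i$kmnjh
  sorted[3] = jhi$kmn
  sorted[4] = kmnjhi$
  sorted[5] = mnjhi$k
  sorted[6] = njhi$km
sorted[6] = njhi$km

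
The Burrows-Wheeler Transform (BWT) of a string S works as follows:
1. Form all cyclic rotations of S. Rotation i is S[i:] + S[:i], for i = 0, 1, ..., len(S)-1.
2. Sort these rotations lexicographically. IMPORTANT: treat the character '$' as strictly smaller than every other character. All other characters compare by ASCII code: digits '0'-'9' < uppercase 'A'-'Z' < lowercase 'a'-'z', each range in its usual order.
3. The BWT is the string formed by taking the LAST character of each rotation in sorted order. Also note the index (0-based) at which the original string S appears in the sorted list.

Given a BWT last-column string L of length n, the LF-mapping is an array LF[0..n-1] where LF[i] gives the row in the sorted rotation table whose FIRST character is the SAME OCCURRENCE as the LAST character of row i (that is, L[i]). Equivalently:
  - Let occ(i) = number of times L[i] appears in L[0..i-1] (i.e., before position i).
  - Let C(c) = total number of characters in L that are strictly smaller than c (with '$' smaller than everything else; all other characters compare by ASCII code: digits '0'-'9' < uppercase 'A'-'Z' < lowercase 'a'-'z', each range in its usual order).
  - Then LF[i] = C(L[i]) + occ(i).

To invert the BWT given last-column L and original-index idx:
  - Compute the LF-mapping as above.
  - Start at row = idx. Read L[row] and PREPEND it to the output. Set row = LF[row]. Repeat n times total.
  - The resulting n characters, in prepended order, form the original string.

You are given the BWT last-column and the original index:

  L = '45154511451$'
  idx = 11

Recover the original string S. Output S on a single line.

LF mapping: 5 8 1 9 6 10 2 3 7 11 4 0
Walk LF starting at row 11, prepending L[row]:
  step 1: row=11, L[11]='$', prepend. Next row=LF[11]=0
  step 2: row=0, L[0]='4', prepend. Next row=LF[0]=5
  step 3: row=5, L[5]='5', prepend. Next row=LF[5]=10
  step 4: row=10, L[10]='1', prepend. Next row=LF[10]=4
  step 5: row=4, L[4]='4', prepend. Next row=LF[4]=6
  step 6: row=6, L[6]='1', prepend. Next row=LF[6]=2
  step 7: row=2, L[2]='1', prepend. Next row=LF[2]=1
  step 8: row=1, L[1]='5', prepend. Next row=LF[1]=8
  step 9: row=8, L[8]='4', prepend. Next row=LF[8]=7
  step 10: row=7, L[7]='1', prepend. Next row=LF[7]=3
  step 11: row=3, L[3]='5', prepend. Next row=LF[3]=9
  step 12: row=9, L[9]='5', prepend. Next row=LF[9]=11
Reversed output: 55145114154$

Answer: 55145114154$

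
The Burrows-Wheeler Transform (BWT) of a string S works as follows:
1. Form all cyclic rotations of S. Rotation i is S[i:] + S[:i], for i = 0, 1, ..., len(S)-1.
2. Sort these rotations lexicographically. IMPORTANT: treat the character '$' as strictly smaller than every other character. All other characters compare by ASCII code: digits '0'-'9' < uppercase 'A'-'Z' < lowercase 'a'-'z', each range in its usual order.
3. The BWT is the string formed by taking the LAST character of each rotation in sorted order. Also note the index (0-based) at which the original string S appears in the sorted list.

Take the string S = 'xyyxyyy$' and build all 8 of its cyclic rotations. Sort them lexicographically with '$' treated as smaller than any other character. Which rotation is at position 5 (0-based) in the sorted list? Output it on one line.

Answer: yy$xyyxy

Derivation:
All 8 rotations (rotation i = S[i:]+S[:i]):
  rot[0] = xyyxyyy$
  rot[1] = yyxyyy$x
  rot[2] = yxyyy$xy
  rot[3] = xyyy$xyy
  rot[4] = yyy$xyyx
  rot[5] = yy$xyyxy
  rot[6] = y$xyyxyy
  rot[7] = $xyyxyyy
Sorted (with $ < everything):
  sorted[0] = $xyyxyyy
  sorted[1] = xyyxyyy$
  sorted[2] = xyyy$xyy
  sorted[3] = y$xyyxyy
  sorted[4] = yxyyy$xy
  sorted[5] = yy$xyyxy
  sorted[6] = yyxyyy$x
  sorted[7] = yyy$xyyx
sorted[5] = yy$xyyxy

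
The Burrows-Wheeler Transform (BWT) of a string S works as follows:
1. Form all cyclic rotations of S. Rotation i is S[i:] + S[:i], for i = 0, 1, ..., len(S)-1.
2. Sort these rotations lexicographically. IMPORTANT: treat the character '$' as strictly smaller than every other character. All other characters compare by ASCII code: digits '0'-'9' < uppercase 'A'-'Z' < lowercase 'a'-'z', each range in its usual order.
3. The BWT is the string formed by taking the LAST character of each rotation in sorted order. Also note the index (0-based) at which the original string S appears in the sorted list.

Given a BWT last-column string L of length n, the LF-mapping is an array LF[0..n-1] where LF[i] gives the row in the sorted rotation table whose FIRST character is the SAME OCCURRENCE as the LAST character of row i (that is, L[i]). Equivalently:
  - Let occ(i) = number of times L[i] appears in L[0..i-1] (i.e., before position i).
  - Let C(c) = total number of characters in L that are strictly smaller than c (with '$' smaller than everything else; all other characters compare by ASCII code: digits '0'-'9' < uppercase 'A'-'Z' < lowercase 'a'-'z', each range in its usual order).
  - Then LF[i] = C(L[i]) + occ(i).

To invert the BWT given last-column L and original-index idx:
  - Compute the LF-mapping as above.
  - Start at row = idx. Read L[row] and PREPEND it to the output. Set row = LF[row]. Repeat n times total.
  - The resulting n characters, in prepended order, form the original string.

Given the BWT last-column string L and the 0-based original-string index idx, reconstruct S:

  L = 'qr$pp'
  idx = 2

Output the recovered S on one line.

Answer: prpq$

Derivation:
LF mapping: 3 4 0 1 2
Walk LF starting at row 2, prepending L[row]:
  step 1: row=2, L[2]='$', prepend. Next row=LF[2]=0
  step 2: row=0, L[0]='q', prepend. Next row=LF[0]=3
  step 3: row=3, L[3]='p', prepend. Next row=LF[3]=1
  step 4: row=1, L[1]='r', prepend. Next row=LF[1]=4
  step 5: row=4, L[4]='p', prepend. Next row=LF[4]=2
Reversed output: prpq$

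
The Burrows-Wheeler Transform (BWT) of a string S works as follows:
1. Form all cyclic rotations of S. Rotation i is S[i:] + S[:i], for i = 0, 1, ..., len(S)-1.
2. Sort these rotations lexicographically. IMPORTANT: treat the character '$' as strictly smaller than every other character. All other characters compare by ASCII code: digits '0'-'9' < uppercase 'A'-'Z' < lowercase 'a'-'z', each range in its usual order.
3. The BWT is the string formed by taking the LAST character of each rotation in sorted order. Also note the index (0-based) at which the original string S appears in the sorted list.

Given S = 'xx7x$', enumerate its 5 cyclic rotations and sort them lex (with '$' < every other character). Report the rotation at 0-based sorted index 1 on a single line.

All 5 rotations (rotation i = S[i:]+S[:i]):
  rot[0] = xx7x$
  rot[1] = x7x$x
  rot[2] = 7x$xx
  rot[3] = x$xx7
  rot[4] = $xx7x
Sorted (with $ < everything):
  sorted[0] = $xx7x
  sorted[1] = 7x$xx
  sorted[2] = x$xx7
  sorted[3] = x7x$x
  sorted[4] = xx7x$
sorted[1] = 7x$xx

Answer: 7x$xx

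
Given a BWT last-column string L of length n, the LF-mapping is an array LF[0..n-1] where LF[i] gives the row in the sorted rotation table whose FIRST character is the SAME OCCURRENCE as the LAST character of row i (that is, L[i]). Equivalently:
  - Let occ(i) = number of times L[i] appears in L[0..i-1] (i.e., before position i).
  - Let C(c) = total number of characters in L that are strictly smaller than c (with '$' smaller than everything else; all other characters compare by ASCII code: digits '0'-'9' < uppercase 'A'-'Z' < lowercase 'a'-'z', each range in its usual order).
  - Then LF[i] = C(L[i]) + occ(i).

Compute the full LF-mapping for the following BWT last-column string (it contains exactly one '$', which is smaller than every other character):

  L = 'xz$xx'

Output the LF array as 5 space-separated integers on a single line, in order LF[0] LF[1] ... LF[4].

Char counts: '$':1, 'x':3, 'z':1
C (first-col start): C('$')=0, C('x')=1, C('z')=4
L[0]='x': occ=0, LF[0]=C('x')+0=1+0=1
L[1]='z': occ=0, LF[1]=C('z')+0=4+0=4
L[2]='$': occ=0, LF[2]=C('$')+0=0+0=0
L[3]='x': occ=1, LF[3]=C('x')+1=1+1=2
L[4]='x': occ=2, LF[4]=C('x')+2=1+2=3

Answer: 1 4 0 2 3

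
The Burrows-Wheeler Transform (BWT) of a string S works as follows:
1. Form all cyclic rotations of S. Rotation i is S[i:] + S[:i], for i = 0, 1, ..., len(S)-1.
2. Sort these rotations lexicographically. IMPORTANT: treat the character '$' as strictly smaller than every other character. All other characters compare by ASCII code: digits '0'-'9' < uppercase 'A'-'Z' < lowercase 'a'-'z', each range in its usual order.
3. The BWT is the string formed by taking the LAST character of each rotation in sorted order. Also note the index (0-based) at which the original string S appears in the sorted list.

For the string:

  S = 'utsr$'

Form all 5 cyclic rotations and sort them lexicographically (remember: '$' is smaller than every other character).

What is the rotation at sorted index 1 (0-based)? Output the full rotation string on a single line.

All 5 rotations (rotation i = S[i:]+S[:i]):
  rot[0] = utsr$
  rot[1] = tsr$u
  rot[2] = sr$ut
  rot[3] = r$uts
  rot[4] = $utsr
Sorted (with $ < everything):
  sorted[0] = $utsr
  sorted[1] = r$uts
  sorted[2] = sr$ut
  sorted[3] = tsr$u
  sorted[4] = utsr$
sorted[1] = r$uts

Answer: r$uts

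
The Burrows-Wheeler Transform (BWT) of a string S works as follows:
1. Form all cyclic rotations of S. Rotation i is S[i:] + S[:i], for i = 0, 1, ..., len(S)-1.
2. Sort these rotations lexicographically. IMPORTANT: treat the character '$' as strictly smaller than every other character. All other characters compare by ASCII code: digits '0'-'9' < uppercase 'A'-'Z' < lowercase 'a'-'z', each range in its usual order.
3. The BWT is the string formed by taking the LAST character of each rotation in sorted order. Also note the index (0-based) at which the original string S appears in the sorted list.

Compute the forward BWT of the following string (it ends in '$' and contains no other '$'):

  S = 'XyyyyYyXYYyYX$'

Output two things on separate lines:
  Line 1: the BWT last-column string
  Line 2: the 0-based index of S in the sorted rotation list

All 14 rotations (rotation i = S[i:]+S[:i]):
  rot[0] = XyyyyYyXYYyYX$
  rot[1] = yyyyYyXYYyYX$X
  rot[2] = yyyYyXYYyYX$Xy
  rot[3] = yyYyXYYyYX$Xyy
  rot[4] = yYyXYYyYX$Xyyy
  rot[5] = YyXYYyYX$Xyyyy
  rot[6] = yXYYyYX$XyyyyY
  rot[7] = XYYyYX$XyyyyYy
  rot[8] = YYyYX$XyyyyYyX
  rot[9] = YyYX$XyyyyYyXY
  rot[10] = yYX$XyyyyYyXYY
  rot[11] = YX$XyyyyYyXYYy
  rot[12] = X$XyyyyYyXYYyY
  rot[13] = $XyyyyYyXYYyYX
Sorted (with $ < everything):
  sorted[0] = $XyyyyYyXYYyYX  (last char: 'X')
  sorted[1] = X$XyyyyYyXYYyY  (last char: 'Y')
  sorted[2] = XYYyYX$XyyyyYy  (last char: 'y')
  sorted[3] = XyyyyYyXYYyYX$  (last char: '$')
  sorted[4] = YX$XyyyyYyXYYy  (last char: 'y')
  sorted[5] = YYyYX$XyyyyYyX  (last char: 'X')
  sorted[6] = YyXYYyYX$Xyyyy  (last char: 'y')
  sorted[7] = YyYX$XyyyyYyXY  (last char: 'Y')
  sorted[8] = yXYYyYX$XyyyyY  (last char: 'Y')
  sorted[9] = yYX$XyyyyYyXYY  (last char: 'Y')
  sorted[10] = yYyXYYyYX$Xyyy  (last char: 'y')
  sorted[11] = yyYyXYYyYX$Xyy  (last char: 'y')
  sorted[12] = yyyYyXYYyYX$Xy  (last char: 'y')
  sorted[13] = yyyyYyXYYyYX$X  (last char: 'X')
Last column: XYy$yXyYYYyyyX
Original string S is at sorted index 3

Answer: XYy$yXyYYYyyyX
3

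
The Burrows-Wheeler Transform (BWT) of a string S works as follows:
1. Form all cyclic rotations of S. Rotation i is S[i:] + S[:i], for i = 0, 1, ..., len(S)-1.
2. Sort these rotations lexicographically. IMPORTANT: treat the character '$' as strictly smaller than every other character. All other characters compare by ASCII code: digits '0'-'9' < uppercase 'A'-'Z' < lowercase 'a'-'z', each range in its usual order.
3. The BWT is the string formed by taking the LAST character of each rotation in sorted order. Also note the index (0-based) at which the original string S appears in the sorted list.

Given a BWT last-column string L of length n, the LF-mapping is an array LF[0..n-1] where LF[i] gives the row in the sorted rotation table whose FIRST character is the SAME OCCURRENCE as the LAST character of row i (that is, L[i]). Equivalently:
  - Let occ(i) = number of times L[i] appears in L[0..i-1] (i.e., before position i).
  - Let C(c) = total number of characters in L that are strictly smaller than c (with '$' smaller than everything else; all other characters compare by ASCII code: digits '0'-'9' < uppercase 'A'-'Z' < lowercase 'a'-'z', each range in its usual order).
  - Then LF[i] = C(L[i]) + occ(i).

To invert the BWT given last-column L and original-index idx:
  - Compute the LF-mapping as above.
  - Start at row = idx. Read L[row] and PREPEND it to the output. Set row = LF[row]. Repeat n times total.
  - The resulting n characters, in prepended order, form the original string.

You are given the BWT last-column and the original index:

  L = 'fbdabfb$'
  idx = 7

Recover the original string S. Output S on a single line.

LF mapping: 6 2 5 1 3 7 4 0
Walk LF starting at row 7, prepending L[row]:
  step 1: row=7, L[7]='$', prepend. Next row=LF[7]=0
  step 2: row=0, L[0]='f', prepend. Next row=LF[0]=6
  step 3: row=6, L[6]='b', prepend. Next row=LF[6]=4
  step 4: row=4, L[4]='b', prepend. Next row=LF[4]=3
  step 5: row=3, L[3]='a', prepend. Next row=LF[3]=1
  step 6: row=1, L[1]='b', prepend. Next row=LF[1]=2
  step 7: row=2, L[2]='d', prepend. Next row=LF[2]=5
  step 8: row=5, L[5]='f', prepend. Next row=LF[5]=7
Reversed output: fdbabbf$

Answer: fdbabbf$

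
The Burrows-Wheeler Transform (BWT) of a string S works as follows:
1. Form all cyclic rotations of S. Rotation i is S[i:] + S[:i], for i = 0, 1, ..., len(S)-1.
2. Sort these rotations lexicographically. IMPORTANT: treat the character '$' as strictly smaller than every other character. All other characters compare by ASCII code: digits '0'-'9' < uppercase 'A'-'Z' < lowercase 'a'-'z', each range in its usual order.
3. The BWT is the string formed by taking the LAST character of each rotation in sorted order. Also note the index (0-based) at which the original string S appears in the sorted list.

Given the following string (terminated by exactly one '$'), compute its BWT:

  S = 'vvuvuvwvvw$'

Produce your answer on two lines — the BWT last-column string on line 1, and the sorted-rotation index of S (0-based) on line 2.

All 11 rotations (rotation i = S[i:]+S[:i]):
  rot[0] = vvuvuvwvvw$
  rot[1] = vuvuvwvvw$v
  rot[2] = uvuvwvvw$vv
  rot[3] = vuvwvvw$vvu
  rot[4] = uvwvvw$vvuv
  rot[5] = vwvvw$vvuvu
  rot[6] = wvvw$vvuvuv
  rot[7] = vvw$vvuvuvw
  rot[8] = vw$vvuvuvwv
  rot[9] = w$vvuvuvwvv
  rot[10] = $vvuvuvwvvw
Sorted (with $ < everything):
  sorted[0] = $vvuvuvwvvw  (last char: 'w')
  sorted[1] = uvuvwvvw$vv  (last char: 'v')
  sorted[2] = uvwvvw$vvuv  (last char: 'v')
  sorted[3] = vuvuvwvvw$v  (last char: 'v')
  sorted[4] = vuvwvvw$vvu  (last char: 'u')
  sorted[5] = vvuvuvwvvw$  (last char: '$')
  sorted[6] = vvw$vvuvuvw  (last char: 'w')
  sorted[7] = vw$vvuvuvwv  (last char: 'v')
  sorted[8] = vwvvw$vvuvu  (last char: 'u')
  sorted[9] = w$vvuvuvwvv  (last char: 'v')
  sorted[10] = wvvw$vvuvuv  (last char: 'v')
Last column: wvvvu$wvuvv
Original string S is at sorted index 5

Answer: wvvvu$wvuvv
5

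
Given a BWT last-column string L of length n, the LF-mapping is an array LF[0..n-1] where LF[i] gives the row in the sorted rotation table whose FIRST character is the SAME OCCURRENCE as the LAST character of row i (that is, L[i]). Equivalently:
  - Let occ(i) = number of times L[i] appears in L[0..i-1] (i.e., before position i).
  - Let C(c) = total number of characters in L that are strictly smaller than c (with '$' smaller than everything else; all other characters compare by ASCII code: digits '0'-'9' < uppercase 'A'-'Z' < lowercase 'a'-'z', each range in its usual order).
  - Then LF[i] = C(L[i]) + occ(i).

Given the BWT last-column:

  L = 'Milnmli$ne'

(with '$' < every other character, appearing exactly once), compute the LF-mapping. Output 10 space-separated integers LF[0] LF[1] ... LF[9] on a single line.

Char counts: '$':1, 'M':1, 'e':1, 'i':2, 'l':2, 'm':1, 'n':2
C (first-col start): C('$')=0, C('M')=1, C('e')=2, C('i')=3, C('l')=5, C('m')=7, C('n')=8
L[0]='M': occ=0, LF[0]=C('M')+0=1+0=1
L[1]='i': occ=0, LF[1]=C('i')+0=3+0=3
L[2]='l': occ=0, LF[2]=C('l')+0=5+0=5
L[3]='n': occ=0, LF[3]=C('n')+0=8+0=8
L[4]='m': occ=0, LF[4]=C('m')+0=7+0=7
L[5]='l': occ=1, LF[5]=C('l')+1=5+1=6
L[6]='i': occ=1, LF[6]=C('i')+1=3+1=4
L[7]='$': occ=0, LF[7]=C('$')+0=0+0=0
L[8]='n': occ=1, LF[8]=C('n')+1=8+1=9
L[9]='e': occ=0, LF[9]=C('e')+0=2+0=2

Answer: 1 3 5 8 7 6 4 0 9 2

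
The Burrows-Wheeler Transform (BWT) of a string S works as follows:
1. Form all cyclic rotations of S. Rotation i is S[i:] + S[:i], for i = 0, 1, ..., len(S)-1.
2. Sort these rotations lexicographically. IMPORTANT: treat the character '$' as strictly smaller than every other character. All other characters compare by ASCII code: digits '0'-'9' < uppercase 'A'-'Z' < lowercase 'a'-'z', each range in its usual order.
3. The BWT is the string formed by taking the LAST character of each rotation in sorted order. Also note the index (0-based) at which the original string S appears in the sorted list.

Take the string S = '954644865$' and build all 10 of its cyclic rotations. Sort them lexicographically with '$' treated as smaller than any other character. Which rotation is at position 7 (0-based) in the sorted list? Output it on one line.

All 10 rotations (rotation i = S[i:]+S[:i]):
  rot[0] = 954644865$
  rot[1] = 54644865$9
  rot[2] = 4644865$95
  rot[3] = 644865$954
  rot[4] = 44865$9546
  rot[5] = 4865$95464
  rot[6] = 865$954644
  rot[7] = 65$9546448
  rot[8] = 5$95464486
  rot[9] = $954644865
Sorted (with $ < everything):
  sorted[0] = $954644865
  sorted[1] = 44865$9546
  sorted[2] = 4644865$95
  sorted[3] = 4865$95464
  sorted[4] = 5$95464486
  sorted[5] = 54644865$9
  sorted[6] = 644865$954
  sorted[7] = 65$9546448
  sorted[8] = 865$954644
  sorted[9] = 954644865$
sorted[7] = 65$9546448

Answer: 65$9546448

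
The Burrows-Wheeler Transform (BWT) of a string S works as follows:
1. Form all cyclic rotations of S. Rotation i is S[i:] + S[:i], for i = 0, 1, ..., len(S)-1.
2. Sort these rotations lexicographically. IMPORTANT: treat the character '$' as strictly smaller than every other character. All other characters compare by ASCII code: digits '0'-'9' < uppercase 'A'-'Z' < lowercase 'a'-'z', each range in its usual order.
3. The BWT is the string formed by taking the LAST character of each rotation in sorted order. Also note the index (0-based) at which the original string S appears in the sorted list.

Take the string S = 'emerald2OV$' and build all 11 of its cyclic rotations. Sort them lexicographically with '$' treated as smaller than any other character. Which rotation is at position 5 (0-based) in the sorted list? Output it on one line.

Answer: d2OV$emeral

Derivation:
All 11 rotations (rotation i = S[i:]+S[:i]):
  rot[0] = emerald2OV$
  rot[1] = merald2OV$e
  rot[2] = erald2OV$em
  rot[3] = rald2OV$eme
  rot[4] = ald2OV$emer
  rot[5] = ld2OV$emera
  rot[6] = d2OV$emeral
  rot[7] = 2OV$emerald
  rot[8] = OV$emerald2
  rot[9] = V$emerald2O
  rot[10] = $emerald2OV
Sorted (with $ < everything):
  sorted[0] = $emerald2OV
  sorted[1] = 2OV$emerald
  sorted[2] = OV$emerald2
  sorted[3] = V$emerald2O
  sorted[4] = ald2OV$emer
  sorted[5] = d2OV$emeral
  sorted[6] = emerald2OV$
  sorted[7] = erald2OV$em
  sorted[8] = ld2OV$emera
  sorted[9] = merald2OV$e
  sorted[10] = rald2OV$eme
sorted[5] = d2OV$emeral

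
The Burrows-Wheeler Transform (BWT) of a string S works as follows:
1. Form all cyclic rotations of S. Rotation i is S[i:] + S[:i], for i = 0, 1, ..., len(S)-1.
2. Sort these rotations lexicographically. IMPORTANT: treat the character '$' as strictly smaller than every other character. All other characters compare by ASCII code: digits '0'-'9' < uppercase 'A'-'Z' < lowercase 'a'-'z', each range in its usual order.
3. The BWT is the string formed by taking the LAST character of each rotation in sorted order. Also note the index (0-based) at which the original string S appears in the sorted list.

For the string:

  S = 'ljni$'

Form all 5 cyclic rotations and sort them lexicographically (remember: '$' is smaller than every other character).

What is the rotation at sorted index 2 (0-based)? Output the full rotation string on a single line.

Answer: jni$l

Derivation:
All 5 rotations (rotation i = S[i:]+S[:i]):
  rot[0] = ljni$
  rot[1] = jni$l
  rot[2] = ni$lj
  rot[3] = i$ljn
  rot[4] = $ljni
Sorted (with $ < everything):
  sorted[0] = $ljni
  sorted[1] = i$ljn
  sorted[2] = jni$l
  sorted[3] = ljni$
  sorted[4] = ni$lj
sorted[2] = jni$l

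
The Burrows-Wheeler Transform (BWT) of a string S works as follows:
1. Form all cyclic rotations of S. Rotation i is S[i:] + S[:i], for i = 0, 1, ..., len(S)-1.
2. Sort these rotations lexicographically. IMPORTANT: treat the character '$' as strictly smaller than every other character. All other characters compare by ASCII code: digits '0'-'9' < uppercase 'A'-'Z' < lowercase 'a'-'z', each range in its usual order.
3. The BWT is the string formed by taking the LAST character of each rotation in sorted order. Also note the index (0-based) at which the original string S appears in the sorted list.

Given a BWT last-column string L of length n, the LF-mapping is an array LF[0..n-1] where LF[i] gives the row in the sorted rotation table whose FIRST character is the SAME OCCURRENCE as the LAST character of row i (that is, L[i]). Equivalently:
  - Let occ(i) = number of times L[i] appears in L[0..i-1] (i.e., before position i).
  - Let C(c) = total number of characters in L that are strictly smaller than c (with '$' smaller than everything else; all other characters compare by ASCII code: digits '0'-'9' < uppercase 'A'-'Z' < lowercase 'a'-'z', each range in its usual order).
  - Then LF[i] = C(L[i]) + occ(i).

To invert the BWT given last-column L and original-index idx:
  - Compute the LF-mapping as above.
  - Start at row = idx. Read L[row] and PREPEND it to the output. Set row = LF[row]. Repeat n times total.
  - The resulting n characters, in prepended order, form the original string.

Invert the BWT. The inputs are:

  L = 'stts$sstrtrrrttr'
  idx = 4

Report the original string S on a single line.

LF mapping: 6 10 11 7 0 8 9 12 1 13 2 3 4 14 15 5
Walk LF starting at row 4, prepending L[row]:
  step 1: row=4, L[4]='$', prepend. Next row=LF[4]=0
  step 2: row=0, L[0]='s', prepend. Next row=LF[0]=6
  step 3: row=6, L[6]='s', prepend. Next row=LF[6]=9
  step 4: row=9, L[9]='t', prepend. Next row=LF[9]=13
  step 5: row=13, L[13]='t', prepend. Next row=LF[13]=14
  step 6: row=14, L[14]='t', prepend. Next row=LF[14]=15
  step 7: row=15, L[15]='r', prepend. Next row=LF[15]=5
  step 8: row=5, L[5]='s', prepend. Next row=LF[5]=8
  step 9: row=8, L[8]='r', prepend. Next row=LF[8]=1
  step 10: row=1, L[1]='t', prepend. Next row=LF[1]=10
  step 11: row=10, L[10]='r', prepend. Next row=LF[10]=2
  step 12: row=2, L[2]='t', prepend. Next row=LF[2]=11
  step 13: row=11, L[11]='r', prepend. Next row=LF[11]=3
  step 14: row=3, L[3]='s', prepend. Next row=LF[3]=7
  step 15: row=7, L[7]='t', prepend. Next row=LF[7]=12
  step 16: row=12, L[12]='r', prepend. Next row=LF[12]=4
Reversed output: rtsrtrtrsrtttss$

Answer: rtsrtrtrsrtttss$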